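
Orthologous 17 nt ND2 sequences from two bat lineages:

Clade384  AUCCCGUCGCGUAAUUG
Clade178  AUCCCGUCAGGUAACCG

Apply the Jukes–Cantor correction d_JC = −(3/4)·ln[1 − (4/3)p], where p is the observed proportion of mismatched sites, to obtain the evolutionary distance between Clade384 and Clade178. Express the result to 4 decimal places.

0.2824

Mismatches occur at site 9 (G/A), site 10 (C/G), site 15 (U/C), site 16 (U/C).
p = 4/17 = 0.235294.
d = −0.75 · ln(1 − (4/3)·0.235294) = −0.75 · ln(0.686275) = −0.75 · (-0.376477) = 0.2824.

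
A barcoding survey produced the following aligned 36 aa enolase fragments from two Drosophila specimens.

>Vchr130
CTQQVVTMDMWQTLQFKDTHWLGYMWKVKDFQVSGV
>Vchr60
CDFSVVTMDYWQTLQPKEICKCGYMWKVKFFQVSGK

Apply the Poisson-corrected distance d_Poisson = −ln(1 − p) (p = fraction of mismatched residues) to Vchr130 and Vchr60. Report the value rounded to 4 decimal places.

0.4055

Mismatches occur at site 2 (T↔D), site 3 (Q↔F), site 4 (Q↔S), site 10 (M↔Y), site 16 (F↔P), site 18 (D↔E), site 19 (T↔I), site 20 (H↔C), site 21 (W↔K), site 22 (L↔C), site 30 (D↔F), site 36 (V↔K).
p = 12/36 = 0.333333.
d = −ln(1 − 0.333333) = −ln(0.666667) = 0.4055.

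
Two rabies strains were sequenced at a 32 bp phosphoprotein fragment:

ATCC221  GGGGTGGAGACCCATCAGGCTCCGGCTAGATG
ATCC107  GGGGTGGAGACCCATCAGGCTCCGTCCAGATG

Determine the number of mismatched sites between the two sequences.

2

Mismatches occur at site 25 (G↔T), site 27 (T↔C).
That gives 2 mismatches out of 32 aligned sites, so the Hamming distance is 2.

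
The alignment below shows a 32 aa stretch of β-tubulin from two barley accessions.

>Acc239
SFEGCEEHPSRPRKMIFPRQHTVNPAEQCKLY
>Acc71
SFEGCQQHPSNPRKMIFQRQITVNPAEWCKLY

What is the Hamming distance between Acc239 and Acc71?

Mismatches occur at site 6 (E/Q), site 7 (E/Q), site 11 (R/N), site 18 (P/Q), site 21 (H/I), site 28 (Q/W).
That gives 6 mismatches out of 32 aligned sites, so the Hamming distance is 6.

6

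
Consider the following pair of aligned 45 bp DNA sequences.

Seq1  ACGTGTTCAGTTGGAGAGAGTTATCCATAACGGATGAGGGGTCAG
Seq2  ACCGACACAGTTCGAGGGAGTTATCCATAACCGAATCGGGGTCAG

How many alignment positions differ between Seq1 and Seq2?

Mismatches occur at site 3 (G→C), site 4 (T→G), site 5 (G→A), site 6 (T→C), site 7 (T→A), site 13 (G→C), site 17 (A→G), site 32 (G→C), site 35 (T→A), site 36 (G→T), site 37 (A→C).
That gives 11 mismatches out of 45 aligned sites, so the Hamming distance is 11.

11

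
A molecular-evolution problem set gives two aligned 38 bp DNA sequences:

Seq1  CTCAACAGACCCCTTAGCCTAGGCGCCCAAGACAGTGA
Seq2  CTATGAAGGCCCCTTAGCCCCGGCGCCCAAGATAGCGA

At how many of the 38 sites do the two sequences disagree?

Differing sites — 3:C/A; 4:A/T; 5:A/G; 6:C/A; 9:A/G; 20:T/C; 21:A/C; 33:C/T; 36:T/C.
That gives 9 mismatches out of 38 aligned sites, so the Hamming distance is 9.

9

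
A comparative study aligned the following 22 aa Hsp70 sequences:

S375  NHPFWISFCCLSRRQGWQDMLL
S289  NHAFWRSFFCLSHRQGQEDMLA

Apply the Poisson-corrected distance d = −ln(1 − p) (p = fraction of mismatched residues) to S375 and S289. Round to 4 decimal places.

0.3830

Mismatches occur at site 3 (P↔A), site 6 (I↔R), site 9 (C↔F), site 13 (R↔H), site 17 (W↔Q), site 18 (Q↔E), site 22 (L↔A).
p = 7/22 = 0.318182.
d = −ln(1 − 0.318182) = −ln(0.681818) = 0.3830.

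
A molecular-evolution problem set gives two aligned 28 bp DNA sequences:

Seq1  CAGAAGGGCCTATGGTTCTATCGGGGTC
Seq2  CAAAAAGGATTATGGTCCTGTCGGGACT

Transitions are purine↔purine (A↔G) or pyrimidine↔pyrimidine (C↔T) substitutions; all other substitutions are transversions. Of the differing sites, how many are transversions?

1

The sequences differ at positions 3 (G/A, transition), 6 (G/A, transition), 9 (C/A, transversion), 10 (C/T, transition), 17 (T/C, transition), 20 (A/G, transition), 26 (G/A, transition), 27 (T/C, transition), 28 (C/T, transition).
Of the 9 differences, 8 transitions and 1 transversion, so the answer is 1.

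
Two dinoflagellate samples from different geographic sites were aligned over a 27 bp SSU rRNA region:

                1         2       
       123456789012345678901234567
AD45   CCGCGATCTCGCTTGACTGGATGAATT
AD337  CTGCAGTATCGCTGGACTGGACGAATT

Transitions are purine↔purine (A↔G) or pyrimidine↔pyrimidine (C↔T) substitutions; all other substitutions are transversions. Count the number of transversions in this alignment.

The sequences differ at positions 2 (C/T, transition), 5 (G/A, transition), 6 (A/G, transition), 8 (C/A, transversion), 14 (T/G, transversion), 22 (T/C, transition).
Of the 6 differences, 4 transitions and 2 transversions, so the answer is 2.

2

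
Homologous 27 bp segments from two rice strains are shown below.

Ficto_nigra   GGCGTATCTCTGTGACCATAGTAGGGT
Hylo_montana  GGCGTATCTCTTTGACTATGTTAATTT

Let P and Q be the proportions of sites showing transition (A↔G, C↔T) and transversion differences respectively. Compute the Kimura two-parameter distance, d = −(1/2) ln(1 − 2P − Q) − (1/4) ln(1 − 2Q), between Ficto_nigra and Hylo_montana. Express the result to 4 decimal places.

0.3192

Differing sites — 12:G/T (Tv); 17:C/T (Ti); 20:A/G (Ti); 21:G/T (Tv); 24:G/A (Ti); 25:G/T (Tv); 26:G/T (Tv).
Of the 7 differences, 3 transitions and 4 transversions over 27 sites: P = 3/27 = 0.111111, Q = 4/27 = 0.148148.
d = −0.5·ln(0.629630) − 0.25·ln(0.703704) = −0.5·(-0.462623) − 0.25·(-0.351397) = 0.3192.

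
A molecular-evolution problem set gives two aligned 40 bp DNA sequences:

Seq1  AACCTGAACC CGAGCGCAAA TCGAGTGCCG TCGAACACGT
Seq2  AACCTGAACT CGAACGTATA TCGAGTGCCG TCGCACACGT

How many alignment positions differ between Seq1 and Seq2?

5

Differing sites — 10:C/T; 14:G/A; 17:C/T; 19:A/T; 34:A/C.
That gives 5 mismatches out of 40 aligned sites, so the Hamming distance is 5.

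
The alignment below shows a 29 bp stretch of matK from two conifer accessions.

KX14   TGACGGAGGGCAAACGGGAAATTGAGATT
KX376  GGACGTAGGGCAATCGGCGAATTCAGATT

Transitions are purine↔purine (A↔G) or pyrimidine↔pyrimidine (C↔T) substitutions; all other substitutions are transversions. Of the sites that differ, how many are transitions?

The sequences differ at positions 1 (T/G, transversion), 6 (G/T, transversion), 14 (A/T, transversion), 18 (G/C, transversion), 19 (A/G, transition), 24 (G/C, transversion).
Of the 6 differences, 1 transition and 5 transversions, so the answer is 1.

1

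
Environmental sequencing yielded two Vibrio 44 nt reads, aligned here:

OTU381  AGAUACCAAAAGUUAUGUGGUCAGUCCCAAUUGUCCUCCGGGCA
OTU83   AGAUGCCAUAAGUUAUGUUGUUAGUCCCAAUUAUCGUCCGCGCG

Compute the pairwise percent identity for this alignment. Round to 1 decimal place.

81.8%

Differing sites — 5:A/G; 9:A/U; 19:G/U; 22:C/U; 33:G/A; 36:C/G; 41:G/C; 44:A/G.
36 of the 44 sites match, so the percent identity is 36/44 × 100 = 81.8%.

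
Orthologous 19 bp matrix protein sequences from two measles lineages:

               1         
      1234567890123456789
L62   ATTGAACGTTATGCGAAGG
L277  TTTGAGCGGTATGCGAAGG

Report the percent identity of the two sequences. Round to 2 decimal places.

84.21%

The sequences differ at positions 1 (A/T), 6 (A/G), 9 (T/G).
16 of the 19 sites match, so the percent identity is 16/19 × 100 = 84.21%.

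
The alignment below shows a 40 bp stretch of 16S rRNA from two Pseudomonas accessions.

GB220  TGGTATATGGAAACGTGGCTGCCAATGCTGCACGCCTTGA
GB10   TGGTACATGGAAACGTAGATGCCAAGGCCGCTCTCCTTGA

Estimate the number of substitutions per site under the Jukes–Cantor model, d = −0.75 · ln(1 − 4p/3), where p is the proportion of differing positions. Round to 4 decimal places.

Mismatches occur at site 6 (T/C), site 17 (G/A), site 19 (C/A), site 26 (T/G), site 29 (T/C), site 32 (A/T), site 34 (G/T).
p = 7/40 = 0.175000.
d = −0.75 · ln(1 − (4/3)·0.175000) = −0.75 · ln(0.766667) = −0.75 · (-0.265703) = 0.1993.

0.1993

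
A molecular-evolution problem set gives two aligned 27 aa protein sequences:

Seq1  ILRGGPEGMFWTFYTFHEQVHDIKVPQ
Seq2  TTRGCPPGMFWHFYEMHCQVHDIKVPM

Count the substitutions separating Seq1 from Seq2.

9

Mismatches occur at site 1 (I↔T), site 2 (L↔T), site 5 (G↔C), site 7 (E↔P), site 12 (T↔H), site 15 (T↔E), site 16 (F↔M), site 18 (E↔C), site 27 (Q↔M).
That gives 9 mismatches out of 27 aligned sites, so the Hamming distance is 9.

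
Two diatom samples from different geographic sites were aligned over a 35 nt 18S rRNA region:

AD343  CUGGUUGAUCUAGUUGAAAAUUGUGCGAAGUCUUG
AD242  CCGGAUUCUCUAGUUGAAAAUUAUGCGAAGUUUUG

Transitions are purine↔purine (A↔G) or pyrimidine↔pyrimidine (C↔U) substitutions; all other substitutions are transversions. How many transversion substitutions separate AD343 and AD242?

3

Mismatches occur at site 2 (U/C, transition), site 5 (U/A, transversion), site 7 (G/U, transversion), site 8 (A/C, transversion), site 23 (G/A, transition), site 32 (C/U, transition).
Of the 6 differences, 3 transitions and 3 transversions, so the answer is 3.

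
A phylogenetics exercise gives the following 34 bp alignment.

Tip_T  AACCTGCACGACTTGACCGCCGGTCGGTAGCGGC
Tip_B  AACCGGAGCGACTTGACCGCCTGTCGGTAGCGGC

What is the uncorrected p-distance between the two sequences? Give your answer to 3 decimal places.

0.118

Mismatches occur at site 5 (T/G), site 7 (C/A), site 8 (A/G), site 22 (G/T).
There are 4 differences over 34 sites, so p = 4/34 = 0.118.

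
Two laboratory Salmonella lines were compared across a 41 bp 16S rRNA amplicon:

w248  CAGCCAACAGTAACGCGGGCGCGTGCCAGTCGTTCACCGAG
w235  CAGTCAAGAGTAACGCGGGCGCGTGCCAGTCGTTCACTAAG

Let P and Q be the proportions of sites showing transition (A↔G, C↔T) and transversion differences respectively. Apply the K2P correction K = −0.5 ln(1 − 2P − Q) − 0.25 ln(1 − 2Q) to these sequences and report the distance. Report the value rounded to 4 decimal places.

0.1061

Differing sites — 4:C/T (Ti); 8:C/G (Tv); 38:C/T (Ti); 39:G/A (Ti).
Of the 4 differences, 3 transitions and 1 transversion over 41 sites: P = 3/41 = 0.073171, Q = 1/41 = 0.024390.
d = −0.5·ln(0.829268) − 0.25·ln(0.951220) = −0.5·(-0.187212) − 0.25·(-0.050010) = 0.1061.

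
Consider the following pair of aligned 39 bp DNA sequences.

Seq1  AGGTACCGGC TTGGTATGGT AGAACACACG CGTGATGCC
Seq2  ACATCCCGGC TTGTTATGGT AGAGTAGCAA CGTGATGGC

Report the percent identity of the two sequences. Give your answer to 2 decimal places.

Mismatches occur at site 2 (G↔C), site 3 (G↔A), site 5 (A↔C), site 14 (G↔T), site 24 (A↔G), site 25 (C↔T), site 27 (C↔G), site 28 (A↔C), site 29 (C↔A), site 30 (G↔A), site 38 (C↔G).
28 of the 39 sites match, so the percent identity is 28/39 × 100 = 71.79%.

71.79%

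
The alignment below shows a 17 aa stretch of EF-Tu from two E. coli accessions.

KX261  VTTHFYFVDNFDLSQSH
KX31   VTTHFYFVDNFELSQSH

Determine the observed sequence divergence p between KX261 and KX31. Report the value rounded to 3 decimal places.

0.059

Differing sites — 12:D/E.
There are 1 differences over 17 sites, so p = 1/17 = 0.059.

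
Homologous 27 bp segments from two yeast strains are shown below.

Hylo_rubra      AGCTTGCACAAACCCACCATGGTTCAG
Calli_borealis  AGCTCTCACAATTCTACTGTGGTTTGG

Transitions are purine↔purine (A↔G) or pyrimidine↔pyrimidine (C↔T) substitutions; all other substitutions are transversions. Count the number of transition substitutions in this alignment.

7

The sequences differ at positions 5 (T/C, transition), 6 (G/T, transversion), 12 (A/T, transversion), 13 (C/T, transition), 15 (C/T, transition), 18 (C/T, transition), 19 (A/G, transition), 25 (C/T, transition), 26 (A/G, transition).
Of the 9 differences, 7 transitions and 2 transversions, so the answer is 7.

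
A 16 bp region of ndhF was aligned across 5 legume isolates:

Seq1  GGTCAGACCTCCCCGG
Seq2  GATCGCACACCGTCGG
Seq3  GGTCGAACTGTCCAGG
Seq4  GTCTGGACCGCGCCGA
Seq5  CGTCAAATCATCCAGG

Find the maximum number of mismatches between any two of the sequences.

Pairwise Hamming distances:
  Seq1 vs Seq2: 7
  Seq1 vs Seq3: 6
  Seq1 vs Seq4: 7
  Seq1 vs Seq5: 6
  Seq2 vs Seq3: 8
  Seq2 vs Seq4: 8
  Seq2 vs Seq5: 11
  Seq3 vs Seq4: 9
  Seq3 vs Seq5: 5
  Seq4 vs Seq5: 12
The largest is 12, between Seq4 and Seq5.

12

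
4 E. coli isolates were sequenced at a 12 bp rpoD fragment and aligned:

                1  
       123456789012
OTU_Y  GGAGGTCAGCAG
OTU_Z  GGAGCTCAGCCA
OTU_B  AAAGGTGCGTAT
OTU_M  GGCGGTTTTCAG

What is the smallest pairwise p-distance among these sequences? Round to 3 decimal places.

0.250

Pairwise Hamming distances:
  OTU_Y vs OTU_Z: 3
  OTU_Y vs OTU_B: 6
  OTU_Y vs OTU_M: 4
  OTU_Z vs OTU_B: 8
  OTU_Z vs OTU_M: 7
  OTU_B vs OTU_M: 8
The smallest is 3 mismatches, between OTU_Y and OTU_Z; p = 3/12 = 0.250.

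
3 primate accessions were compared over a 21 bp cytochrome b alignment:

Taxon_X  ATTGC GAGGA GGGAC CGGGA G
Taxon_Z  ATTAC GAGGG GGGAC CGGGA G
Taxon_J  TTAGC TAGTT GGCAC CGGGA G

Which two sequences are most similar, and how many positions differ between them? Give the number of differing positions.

Pairwise Hamming distances:
  Taxon_X vs Taxon_Z: 2
  Taxon_X vs Taxon_J: 6
  Taxon_Z vs Taxon_J: 7
The smallest is 2, between Taxon_X and Taxon_Z.

2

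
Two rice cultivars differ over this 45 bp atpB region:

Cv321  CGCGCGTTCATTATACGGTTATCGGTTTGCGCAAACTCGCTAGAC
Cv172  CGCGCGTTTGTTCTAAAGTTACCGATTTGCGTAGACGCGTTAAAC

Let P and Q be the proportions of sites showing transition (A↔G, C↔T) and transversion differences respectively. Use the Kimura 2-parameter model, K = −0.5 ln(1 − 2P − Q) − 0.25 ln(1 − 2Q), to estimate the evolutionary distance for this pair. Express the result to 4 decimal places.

Differing sites — 9:C/T (Ti); 10:A/G (Ti); 13:A/C (Tv); 16:C/A (Tv); 17:G/A (Ti); 22:T/C (Ti); 25:G/A (Ti); 32:C/T (Ti); 34:A/G (Ti); 37:T/G (Tv); 40:C/T (Ti); 43:G/A (Ti).
Of the 12 differences, 9 transitions and 3 transversions over 45 sites: P = 9/45 = 0.200000, Q = 3/45 = 0.066667.
d = −0.5·ln(0.533333) − 0.25·ln(0.866666) = −0.5·(-0.628609) − 0.25·(-0.143102) = 0.3501.

0.3501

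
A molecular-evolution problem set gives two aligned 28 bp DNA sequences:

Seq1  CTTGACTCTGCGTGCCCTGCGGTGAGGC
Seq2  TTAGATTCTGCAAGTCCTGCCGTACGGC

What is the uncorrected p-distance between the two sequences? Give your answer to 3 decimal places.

Differing sites — 1:C/T; 3:T/A; 6:C/T; 12:G/A; 13:T/A; 15:C/T; 21:G/C; 24:G/A; 25:A/C.
There are 9 differences over 28 sites, so p = 9/28 = 0.321.

0.321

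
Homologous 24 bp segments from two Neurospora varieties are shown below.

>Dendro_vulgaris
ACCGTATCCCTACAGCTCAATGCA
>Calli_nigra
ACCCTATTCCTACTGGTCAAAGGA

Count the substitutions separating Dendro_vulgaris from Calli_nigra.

6

The sequences differ at positions 4 (G/C), 8 (C/T), 14 (A/T), 16 (C/G), 21 (T/A), 23 (C/G).
That gives 6 mismatches out of 24 aligned sites, so the Hamming distance is 6.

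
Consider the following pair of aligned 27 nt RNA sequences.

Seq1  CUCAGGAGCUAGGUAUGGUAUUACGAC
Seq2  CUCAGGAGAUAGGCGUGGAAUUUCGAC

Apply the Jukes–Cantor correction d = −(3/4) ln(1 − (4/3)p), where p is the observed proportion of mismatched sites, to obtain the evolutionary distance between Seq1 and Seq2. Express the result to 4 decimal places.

Differing sites — 9:C/A; 14:U/C; 15:A/G; 19:U/A; 23:A/U.
p = 5/27 = 0.185185.
d = −0.75 · ln(1 − (4/3)·0.185185) = −0.75 · ln(0.753087) = −0.75 · (-0.283575) = 0.2127.

0.2127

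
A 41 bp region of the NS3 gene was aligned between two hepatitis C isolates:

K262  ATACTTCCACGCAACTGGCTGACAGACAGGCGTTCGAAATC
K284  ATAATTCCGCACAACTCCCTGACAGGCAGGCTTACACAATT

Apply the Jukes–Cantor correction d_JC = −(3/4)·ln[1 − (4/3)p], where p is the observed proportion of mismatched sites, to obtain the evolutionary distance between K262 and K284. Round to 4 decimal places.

0.3321

Differing sites — 4:C/A; 9:A/G; 11:G/A; 17:G/C; 18:G/C; 26:A/G; 32:G/T; 34:T/A; 36:G/A; 37:A/C; 41:C/T.
p = 11/41 = 0.268293.
d = −0.75 · ln(1 − (4/3)·0.268293) = −0.75 · ln(0.642276) = −0.75 · (-0.442737) = 0.3321.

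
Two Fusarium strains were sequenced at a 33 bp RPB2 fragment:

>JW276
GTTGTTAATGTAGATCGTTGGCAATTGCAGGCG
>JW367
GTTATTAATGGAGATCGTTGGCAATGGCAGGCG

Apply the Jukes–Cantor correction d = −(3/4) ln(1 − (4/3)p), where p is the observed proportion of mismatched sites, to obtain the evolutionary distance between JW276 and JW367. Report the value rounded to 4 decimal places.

Mismatches occur at site 4 (G/A), site 11 (T/G), site 26 (T/G).
p = 3/33 = 0.090909.
d = −0.75 · ln(1 − (4/3)·0.090909) = −0.75 · ln(0.878788) = −0.75 · (-0.129212) = 0.0969.

0.0969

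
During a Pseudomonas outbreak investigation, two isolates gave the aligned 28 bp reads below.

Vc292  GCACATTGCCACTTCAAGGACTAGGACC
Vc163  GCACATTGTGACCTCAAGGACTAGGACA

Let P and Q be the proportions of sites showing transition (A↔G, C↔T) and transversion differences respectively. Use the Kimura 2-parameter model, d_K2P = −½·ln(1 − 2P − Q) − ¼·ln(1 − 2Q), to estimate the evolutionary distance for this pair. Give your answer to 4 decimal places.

0.1591

The sequences differ at positions 9 (C/T, transition), 10 (C/G, transversion), 13 (T/C, transition), 28 (C/A, transversion).
Of the 4 differences, 2 transitions and 2 transversions over 28 sites: P = 2/28 = 0.071429, Q = 2/28 = 0.071429.
d = −0.5·ln(0.785713) − 0.25·ln(0.857142) = −0.5·(-0.241164) − 0.25·(-0.154152) = 0.1591.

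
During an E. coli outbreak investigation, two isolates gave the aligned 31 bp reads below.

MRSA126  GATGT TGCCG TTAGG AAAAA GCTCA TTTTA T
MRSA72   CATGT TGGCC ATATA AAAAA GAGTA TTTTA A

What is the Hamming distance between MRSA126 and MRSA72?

Mismatches occur at site 1 (G/C), site 8 (C/G), site 10 (G/C), site 11 (T/A), site 14 (G/T), site 15 (G/A), site 22 (C/A), site 23 (T/G), site 24 (C/T), site 31 (T/A).
That gives 10 mismatches out of 31 aligned sites, so the Hamming distance is 10.

10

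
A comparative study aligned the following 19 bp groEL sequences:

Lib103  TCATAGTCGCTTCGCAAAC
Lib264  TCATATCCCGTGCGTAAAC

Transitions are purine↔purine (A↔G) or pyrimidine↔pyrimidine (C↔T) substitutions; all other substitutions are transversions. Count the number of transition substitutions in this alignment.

The sequences differ at positions 6 (G/T, transversion), 7 (T/C, transition), 9 (G/C, transversion), 10 (C/G, transversion), 12 (T/G, transversion), 15 (C/T, transition).
Of the 6 differences, 2 transitions and 4 transversions, so the answer is 2.

2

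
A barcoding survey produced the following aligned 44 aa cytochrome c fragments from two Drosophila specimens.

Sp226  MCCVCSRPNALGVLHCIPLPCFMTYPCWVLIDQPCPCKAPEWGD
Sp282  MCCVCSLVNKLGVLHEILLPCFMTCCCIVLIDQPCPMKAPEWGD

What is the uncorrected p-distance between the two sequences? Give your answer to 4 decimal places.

0.2045

Differing sites — 7:R/L; 8:P/V; 10:A/K; 16:C/E; 18:P/L; 25:Y/C; 26:P/C; 28:W/I; 37:C/M.
There are 9 differences over 44 sites, so p = 9/44 = 0.2045.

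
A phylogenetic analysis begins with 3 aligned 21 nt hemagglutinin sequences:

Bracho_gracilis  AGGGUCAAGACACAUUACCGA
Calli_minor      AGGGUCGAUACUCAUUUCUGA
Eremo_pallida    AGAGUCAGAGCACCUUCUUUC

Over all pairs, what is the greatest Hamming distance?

11

Pairwise Hamming distances:
  Bracho_gracilis vs Calli_minor: 5
  Bracho_gracilis vs Eremo_pallida: 10
  Calli_minor vs Eremo_pallida: 11
The largest is 11, between Calli_minor and Eremo_pallida.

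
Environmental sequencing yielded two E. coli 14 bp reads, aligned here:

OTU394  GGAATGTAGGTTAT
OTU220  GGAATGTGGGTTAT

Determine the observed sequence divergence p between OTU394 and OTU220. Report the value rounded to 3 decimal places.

0.071

The sequences differ at position 8 (A/G).
There are 1 differences over 14 sites, so p = 1/14 = 0.071.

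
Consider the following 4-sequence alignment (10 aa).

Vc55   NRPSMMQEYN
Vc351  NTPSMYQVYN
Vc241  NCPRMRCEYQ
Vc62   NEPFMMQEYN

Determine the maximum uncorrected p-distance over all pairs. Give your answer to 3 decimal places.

Pairwise Hamming distances:
  Vc55 vs Vc351: 3
  Vc55 vs Vc241: 5
  Vc55 vs Vc62: 2
  Vc351 vs Vc241: 6
  Vc351 vs Vc62: 4
  Vc241 vs Vc62: 5
The largest is 6 mismatches, between Vc351 and Vc241; p = 6/10 = 0.600.

0.600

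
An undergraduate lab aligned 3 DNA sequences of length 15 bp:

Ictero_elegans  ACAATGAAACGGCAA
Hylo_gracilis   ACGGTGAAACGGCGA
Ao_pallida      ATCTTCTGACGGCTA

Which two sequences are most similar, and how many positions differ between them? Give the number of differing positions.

Pairwise Hamming distances:
  Ictero_elegans vs Hylo_gracilis: 3
  Ictero_elegans vs Ao_pallida: 7
  Hylo_gracilis vs Ao_pallida: 7
The smallest is 3, between Ictero_elegans and Hylo_gracilis.

3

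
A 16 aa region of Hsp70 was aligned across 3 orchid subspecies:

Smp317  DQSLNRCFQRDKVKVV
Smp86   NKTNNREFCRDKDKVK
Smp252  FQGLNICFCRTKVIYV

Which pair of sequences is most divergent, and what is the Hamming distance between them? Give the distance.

11

Pairwise Hamming distances:
  Smp317 vs Smp86: 8
  Smp317 vs Smp252: 7
  Smp86 vs Smp252: 11
The largest is 11, between Smp86 and Smp252.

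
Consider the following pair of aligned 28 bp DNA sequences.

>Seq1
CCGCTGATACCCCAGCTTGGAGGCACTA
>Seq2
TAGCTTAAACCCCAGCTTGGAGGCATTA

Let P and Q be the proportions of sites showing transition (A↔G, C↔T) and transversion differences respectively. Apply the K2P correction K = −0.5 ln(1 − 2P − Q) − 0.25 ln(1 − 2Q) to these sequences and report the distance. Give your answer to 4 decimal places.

0.2041

Mismatches occur at site 1 (C↔T, transition), site 2 (C↔A, transversion), site 6 (G↔T, transversion), site 8 (T↔A, transversion), site 26 (C↔T, transition).
Of the 5 differences, 2 transitions and 3 transversions over 28 sites: P = 2/28 = 0.071429, Q = 3/28 = 0.107143.
d = −0.5·ln(0.749999) − 0.25·ln(0.785714) = −0.5·(-0.287683) − 0.25·(-0.241162) = 0.2041.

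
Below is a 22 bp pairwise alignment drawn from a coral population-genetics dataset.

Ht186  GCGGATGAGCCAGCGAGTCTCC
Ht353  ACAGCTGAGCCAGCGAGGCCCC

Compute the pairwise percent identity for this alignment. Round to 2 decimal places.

Differing sites — 1:G/A; 3:G/A; 5:A/C; 18:T/G; 20:T/C.
17 of the 22 sites match, so the percent identity is 17/22 × 100 = 77.27%.

77.27%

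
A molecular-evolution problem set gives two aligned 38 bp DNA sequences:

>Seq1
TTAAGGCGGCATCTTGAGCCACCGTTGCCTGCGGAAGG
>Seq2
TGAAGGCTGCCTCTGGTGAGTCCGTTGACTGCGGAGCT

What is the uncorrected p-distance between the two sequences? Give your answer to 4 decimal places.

Differing sites — 2:T/G; 8:G/T; 11:A/C; 15:T/G; 17:A/T; 19:C/A; 20:C/G; 21:A/T; 28:C/A; 36:A/G; 37:G/C; 38:G/T.
There are 12 differences over 38 sites, so p = 12/38 = 0.3158.

0.3158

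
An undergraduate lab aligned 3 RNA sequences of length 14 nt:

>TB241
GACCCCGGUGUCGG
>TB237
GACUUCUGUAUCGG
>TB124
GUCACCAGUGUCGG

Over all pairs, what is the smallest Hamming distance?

3

Pairwise Hamming distances:
  TB241 vs TB237: 4
  TB241 vs TB124: 3
  TB237 vs TB124: 5
The smallest is 3, between TB241 and TB124.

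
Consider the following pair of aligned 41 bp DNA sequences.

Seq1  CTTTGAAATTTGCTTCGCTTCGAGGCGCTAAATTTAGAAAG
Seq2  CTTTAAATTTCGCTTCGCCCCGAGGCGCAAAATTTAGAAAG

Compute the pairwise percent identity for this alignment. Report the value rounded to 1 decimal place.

85.4%

The sequences differ at positions 5 (G/A), 8 (A/T), 11 (T/C), 19 (T/C), 20 (T/C), 29 (T/A).
35 of the 41 sites match, so the percent identity is 35/41 × 100 = 85.4%.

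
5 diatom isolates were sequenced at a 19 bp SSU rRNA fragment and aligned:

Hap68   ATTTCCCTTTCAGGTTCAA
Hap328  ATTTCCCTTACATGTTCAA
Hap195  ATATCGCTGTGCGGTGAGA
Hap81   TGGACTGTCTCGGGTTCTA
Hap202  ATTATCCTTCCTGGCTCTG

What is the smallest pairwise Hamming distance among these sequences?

Pairwise Hamming distances:
  Hap68 vs Hap328: 2
  Hap68 vs Hap195: 8
  Hap68 vs Hap81: 9
  Hap68 vs Hap202: 7
  Hap328 vs Hap195: 10
  Hap328 vs Hap81: 11
  Hap328 vs Hap202: 8
  Hap195 vs Hap81: 12
  Hap195 vs Hap202: 13
  Hap81 vs Hap202: 11
The smallest is 2, between Hap68 and Hap328.

2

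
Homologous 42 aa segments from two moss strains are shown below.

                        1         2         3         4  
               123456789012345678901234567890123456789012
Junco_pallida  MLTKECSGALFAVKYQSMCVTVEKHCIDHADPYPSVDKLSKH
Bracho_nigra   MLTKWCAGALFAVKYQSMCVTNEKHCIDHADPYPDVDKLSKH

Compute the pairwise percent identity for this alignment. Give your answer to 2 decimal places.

90.48%

Mismatches occur at site 5 (E/W), site 7 (S/A), site 22 (V/N), site 35 (S/D).
38 of the 42 sites match, so the percent identity is 38/42 × 100 = 90.48%.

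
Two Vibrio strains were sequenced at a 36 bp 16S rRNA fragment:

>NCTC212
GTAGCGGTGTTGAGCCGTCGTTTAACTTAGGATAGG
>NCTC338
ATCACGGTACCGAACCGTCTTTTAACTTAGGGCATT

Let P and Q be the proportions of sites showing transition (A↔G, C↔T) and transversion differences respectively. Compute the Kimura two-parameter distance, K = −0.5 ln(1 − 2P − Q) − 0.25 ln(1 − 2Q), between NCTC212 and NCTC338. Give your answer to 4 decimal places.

Mismatches occur at site 1 (G→A, transition), site 3 (A→C, transversion), site 4 (G→A, transition), site 9 (G→A, transition), site 10 (T→C, transition), site 11 (T→C, transition), site 14 (G→A, transition), site 20 (G→T, transversion), site 32 (A→G, transition), site 33 (T→C, transition), site 35 (G→T, transversion), site 36 (G→T, transversion).
Of the 12 differences, 8 transitions and 4 transversions over 36 sites: P = 8/36 = 0.222222, Q = 4/36 = 0.111111.
d = −0.5·ln(0.444445) − 0.25·ln(0.777778) = −0.5·(-0.810929) − 0.25·(-0.251314) = 0.4683.

0.4683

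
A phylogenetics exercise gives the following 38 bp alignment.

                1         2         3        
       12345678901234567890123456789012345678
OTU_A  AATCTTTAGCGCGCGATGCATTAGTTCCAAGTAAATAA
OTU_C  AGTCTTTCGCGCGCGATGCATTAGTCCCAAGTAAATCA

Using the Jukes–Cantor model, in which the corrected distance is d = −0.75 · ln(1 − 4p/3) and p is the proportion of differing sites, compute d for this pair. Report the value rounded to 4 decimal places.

0.1134

The sequences differ at positions 2 (A/G), 8 (A/C), 26 (T/C), 37 (A/C).
p = 4/38 = 0.105263.
d = −0.75 · ln(1 − (4/3)·0.105263) = −0.75 · ln(0.859649) = −0.75 · (-0.151231) = 0.1134.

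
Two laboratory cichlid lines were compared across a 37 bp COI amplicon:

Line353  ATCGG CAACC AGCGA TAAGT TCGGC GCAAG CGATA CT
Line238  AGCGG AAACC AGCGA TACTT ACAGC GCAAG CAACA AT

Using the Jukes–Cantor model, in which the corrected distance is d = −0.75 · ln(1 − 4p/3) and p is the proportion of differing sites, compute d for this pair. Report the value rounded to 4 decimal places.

Differing sites — 2:T/G; 6:C/A; 18:A/C; 19:G/T; 21:T/A; 23:G/A; 32:G/A; 34:T/C; 36:C/A.
p = 9/37 = 0.243243.
d = −0.75 · ln(1 − (4/3)·0.243243) = −0.75 · ln(0.675676) = −0.75 · (-0.392042) = 0.2940.

0.2940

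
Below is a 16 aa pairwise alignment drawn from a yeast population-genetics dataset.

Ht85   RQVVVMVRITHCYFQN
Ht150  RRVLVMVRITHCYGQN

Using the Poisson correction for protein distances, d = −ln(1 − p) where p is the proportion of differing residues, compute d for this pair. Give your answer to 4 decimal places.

0.2076

The sequences differ at positions 2 (Q/R), 4 (V/L), 14 (F/G).
p = 3/16 = 0.187500.
d = −ln(1 − 0.187500) = −ln(0.812500) = 0.2076.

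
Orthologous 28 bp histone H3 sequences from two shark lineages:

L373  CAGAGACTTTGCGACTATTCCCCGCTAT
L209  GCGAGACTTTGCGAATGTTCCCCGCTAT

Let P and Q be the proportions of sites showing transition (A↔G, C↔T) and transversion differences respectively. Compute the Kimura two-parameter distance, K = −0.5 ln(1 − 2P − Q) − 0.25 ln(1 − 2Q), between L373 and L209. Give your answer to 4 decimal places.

0.1586

The sequences differ at positions 1 (C/G, transversion), 2 (A/C, transversion), 15 (C/A, transversion), 17 (A/G, transition).
Of the 4 differences, 1 transition and 3 transversions over 28 sites: P = 1/28 = 0.035714, Q = 3/28 = 0.107143.
d = −0.5·ln(0.821429) − 0.25·ln(0.785714) = −0.5·(-0.196710) − 0.25·(-0.241162) = 0.1586.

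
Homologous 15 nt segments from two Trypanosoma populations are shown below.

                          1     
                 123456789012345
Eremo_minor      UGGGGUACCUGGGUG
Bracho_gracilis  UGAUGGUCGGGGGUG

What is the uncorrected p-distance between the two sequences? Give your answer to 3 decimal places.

0.400

Differing sites — 3:G/A; 4:G/U; 6:U/G; 7:A/U; 9:C/G; 10:U/G.
There are 6 differences over 15 sites, so p = 6/15 = 0.400.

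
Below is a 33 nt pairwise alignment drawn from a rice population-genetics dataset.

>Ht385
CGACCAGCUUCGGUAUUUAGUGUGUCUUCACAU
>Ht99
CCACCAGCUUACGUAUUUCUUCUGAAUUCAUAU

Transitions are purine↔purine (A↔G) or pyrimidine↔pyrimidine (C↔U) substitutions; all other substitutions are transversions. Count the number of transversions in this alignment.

8

The sequences differ at positions 2 (G/C, transversion), 11 (C/A, transversion), 12 (G/C, transversion), 19 (A/C, transversion), 20 (G/U, transversion), 22 (G/C, transversion), 25 (U/A, transversion), 26 (C/A, transversion), 31 (C/U, transition).
Of the 9 differences, 1 transition and 8 transversions, so the answer is 8.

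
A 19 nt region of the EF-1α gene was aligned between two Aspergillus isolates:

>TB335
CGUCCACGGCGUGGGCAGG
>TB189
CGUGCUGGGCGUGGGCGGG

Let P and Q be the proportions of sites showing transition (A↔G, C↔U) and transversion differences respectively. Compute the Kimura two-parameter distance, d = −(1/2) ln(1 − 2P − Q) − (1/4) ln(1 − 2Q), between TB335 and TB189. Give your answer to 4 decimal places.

0.2476

Differing sites — 4:C/G (Tv); 6:A/U (Tv); 7:C/G (Tv); 17:A/G (Ti).
Of the 4 differences, 1 transition and 3 transversions over 19 sites: P = 1/19 = 0.052632, Q = 3/19 = 0.157895.
d = −0.5·ln(0.736841) − 0.25·ln(0.684210) = −0.5·(-0.305383) − 0.25·(-0.379490) = 0.2476.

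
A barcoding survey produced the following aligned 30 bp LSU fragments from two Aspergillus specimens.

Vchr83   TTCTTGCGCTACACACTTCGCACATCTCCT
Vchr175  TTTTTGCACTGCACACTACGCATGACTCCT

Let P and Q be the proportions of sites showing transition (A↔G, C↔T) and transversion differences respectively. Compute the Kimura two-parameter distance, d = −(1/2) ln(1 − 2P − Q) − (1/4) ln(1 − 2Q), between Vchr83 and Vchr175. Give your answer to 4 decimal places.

Mismatches occur at site 3 (C→T, transition), site 8 (G→A, transition), site 11 (A→G, transition), site 18 (T→A, transversion), site 23 (C→T, transition), site 24 (A→G, transition), site 25 (T→A, transversion).
Of the 7 differences, 5 transitions and 2 transversions over 30 sites: P = 5/30 = 0.166667, Q = 2/30 = 0.066667.
d = −0.5·ln(0.599999) − 0.25·ln(0.866666) = −0.5·(-0.510827) − 0.25·(-0.143102) = 0.2912.

0.2912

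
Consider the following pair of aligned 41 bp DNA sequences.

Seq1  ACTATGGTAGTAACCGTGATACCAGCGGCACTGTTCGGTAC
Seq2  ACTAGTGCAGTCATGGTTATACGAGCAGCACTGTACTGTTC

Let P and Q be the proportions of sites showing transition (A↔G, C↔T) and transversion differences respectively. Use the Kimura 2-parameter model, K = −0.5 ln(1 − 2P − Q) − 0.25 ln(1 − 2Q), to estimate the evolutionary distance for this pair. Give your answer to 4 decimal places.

0.3723

Mismatches occur at site 5 (T→G, transversion), site 6 (G→T, transversion), site 8 (T→C, transition), site 12 (A→C, transversion), site 14 (C→T, transition), site 15 (C→G, transversion), site 18 (G→T, transversion), site 23 (C→G, transversion), site 27 (G→A, transition), site 35 (T→A, transversion), site 37 (G→T, transversion), site 40 (A→T, transversion).
Of the 12 differences, 3 transitions and 9 transversions over 41 sites: P = 3/41 = 0.073171, Q = 9/41 = 0.219512.
d = −0.5·ln(0.634146) − 0.25·ln(0.560976) = −0.5·(-0.455476) − 0.25·(-0.578077) = 0.3723.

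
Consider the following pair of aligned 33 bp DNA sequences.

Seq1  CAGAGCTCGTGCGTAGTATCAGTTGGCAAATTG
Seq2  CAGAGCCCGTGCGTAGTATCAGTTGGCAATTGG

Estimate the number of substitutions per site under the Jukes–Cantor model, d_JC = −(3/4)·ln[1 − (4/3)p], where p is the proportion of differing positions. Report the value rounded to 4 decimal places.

Mismatches occur at site 7 (T→C), site 30 (A→T), site 32 (T→G).
p = 3/33 = 0.090909.
d = −0.75 · ln(1 − (4/3)·0.090909) = −0.75 · ln(0.878788) = −0.75 · (-0.129212) = 0.0969.

0.0969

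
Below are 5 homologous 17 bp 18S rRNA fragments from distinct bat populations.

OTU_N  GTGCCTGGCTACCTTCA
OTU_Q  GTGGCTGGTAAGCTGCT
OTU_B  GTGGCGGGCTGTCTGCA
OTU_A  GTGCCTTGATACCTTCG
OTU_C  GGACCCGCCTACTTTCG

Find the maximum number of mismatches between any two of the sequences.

11

Pairwise Hamming distances:
  OTU_N vs OTU_Q: 6
  OTU_N vs OTU_B: 5
  OTU_N vs OTU_A: 3
  OTU_N vs OTU_C: 6
  OTU_Q vs OTU_B: 6
  OTU_Q vs OTU_A: 7
  OTU_Q vs OTU_C: 11
  OTU_B vs OTU_A: 8
  OTU_B vs OTU_C: 10
  OTU_A vs OTU_C: 7
The largest is 11, between OTU_Q and OTU_C.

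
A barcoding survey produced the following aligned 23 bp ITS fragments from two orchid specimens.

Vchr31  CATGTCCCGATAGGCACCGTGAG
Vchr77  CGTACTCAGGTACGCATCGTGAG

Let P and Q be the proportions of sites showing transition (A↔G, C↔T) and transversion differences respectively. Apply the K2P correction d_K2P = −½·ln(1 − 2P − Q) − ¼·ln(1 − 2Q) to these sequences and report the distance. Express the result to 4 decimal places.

Mismatches occur at site 2 (A/G, transition), site 4 (G/A, transition), site 5 (T/C, transition), site 6 (C/T, transition), site 8 (C/A, transversion), site 10 (A/G, transition), site 13 (G/C, transversion), site 17 (C/T, transition).
Of the 8 differences, 6 transitions and 2 transversions over 23 sites: P = 6/23 = 0.260870, Q = 2/23 = 0.086957.
d = −0.5·ln(0.391303) − 0.25·ln(0.826086) = −0.5·(-0.938273) − 0.25·(-0.191056) = 0.5169.

0.5169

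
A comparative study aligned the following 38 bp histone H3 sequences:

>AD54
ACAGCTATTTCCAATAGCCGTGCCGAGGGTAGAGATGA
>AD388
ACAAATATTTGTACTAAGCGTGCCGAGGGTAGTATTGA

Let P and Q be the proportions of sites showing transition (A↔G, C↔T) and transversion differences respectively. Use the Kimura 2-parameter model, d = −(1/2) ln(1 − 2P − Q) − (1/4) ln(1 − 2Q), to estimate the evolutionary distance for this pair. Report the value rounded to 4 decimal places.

Differing sites — 4:G/A (Ti); 5:C/A (Tv); 11:C/G (Tv); 12:C/T (Ti); 14:A/C (Tv); 17:G/A (Ti); 18:C/G (Tv); 33:A/T (Tv); 34:G/A (Ti); 35:A/T (Tv).
Of the 10 differences, 4 transitions and 6 transversions over 38 sites: P = 4/38 = 0.105263, Q = 6/38 = 0.157895.
d = −0.5·ln(0.631579) − 0.25·ln(0.684210) = −0.5·(-0.459532) − 0.25·(-0.379490) = 0.3246.

0.3246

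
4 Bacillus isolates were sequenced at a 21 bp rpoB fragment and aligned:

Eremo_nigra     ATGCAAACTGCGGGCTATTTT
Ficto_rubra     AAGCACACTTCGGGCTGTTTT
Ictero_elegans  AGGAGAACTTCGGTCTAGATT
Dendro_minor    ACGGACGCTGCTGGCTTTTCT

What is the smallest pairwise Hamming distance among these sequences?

Pairwise Hamming distances:
  Eremo_nigra vs Ficto_rubra: 4
  Eremo_nigra vs Ictero_elegans: 7
  Eremo_nigra vs Dendro_minor: 7
  Ficto_rubra vs Ictero_elegans: 8
  Ficto_rubra vs Dendro_minor: 7
  Ictero_elegans vs Dendro_minor: 12
The smallest is 4, between Eremo_nigra and Ficto_rubra.

4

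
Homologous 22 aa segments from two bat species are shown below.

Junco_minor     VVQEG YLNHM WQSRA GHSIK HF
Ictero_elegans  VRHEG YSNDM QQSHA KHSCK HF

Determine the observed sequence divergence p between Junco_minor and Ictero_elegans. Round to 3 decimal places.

Differing sites — 2:V/R; 3:Q/H; 7:L/S; 9:H/D; 11:W/Q; 14:R/H; 16:G/K; 19:I/C.
There are 8 differences over 22 sites, so p = 8/22 = 0.364.

0.364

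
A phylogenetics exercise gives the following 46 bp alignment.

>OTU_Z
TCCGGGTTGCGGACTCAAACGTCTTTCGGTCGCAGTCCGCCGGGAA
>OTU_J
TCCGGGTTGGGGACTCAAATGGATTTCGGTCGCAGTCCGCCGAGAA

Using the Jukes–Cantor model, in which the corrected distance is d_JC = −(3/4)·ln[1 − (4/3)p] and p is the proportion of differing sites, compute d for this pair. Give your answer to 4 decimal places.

Mismatches occur at site 10 (C↔G), site 20 (C↔T), site 22 (T↔G), site 23 (C↔A), site 43 (G↔A).
p = 5/46 = 0.108696.
d = −0.75 · ln(1 − (4/3)·0.108696) = −0.75 · ln(0.855072) = −0.75 · (-0.156570) = 0.1174.

0.1174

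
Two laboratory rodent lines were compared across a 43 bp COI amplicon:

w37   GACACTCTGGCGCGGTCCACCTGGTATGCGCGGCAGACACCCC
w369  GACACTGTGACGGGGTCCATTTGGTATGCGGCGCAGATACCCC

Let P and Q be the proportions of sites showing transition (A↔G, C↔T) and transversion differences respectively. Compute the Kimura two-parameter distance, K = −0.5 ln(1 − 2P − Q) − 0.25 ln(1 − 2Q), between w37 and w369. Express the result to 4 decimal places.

0.2151

Differing sites — 7:C/G (Tv); 10:G/A (Ti); 13:C/G (Tv); 20:C/T (Ti); 21:C/T (Ti); 31:C/G (Tv); 32:G/C (Tv); 38:C/T (Ti).
Of the 8 differences, 4 transitions and 4 transversions over 43 sites: P = 4/43 = 0.093023, Q = 4/43 = 0.093023.
d = −0.5·ln(0.720931) − 0.25·ln(0.813954) = −0.5·(-0.327212) − 0.25·(-0.205851) = 0.2151.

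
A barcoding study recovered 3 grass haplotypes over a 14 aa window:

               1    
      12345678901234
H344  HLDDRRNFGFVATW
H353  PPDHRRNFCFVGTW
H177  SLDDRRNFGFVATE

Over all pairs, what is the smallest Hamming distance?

Pairwise Hamming distances:
  H344 vs H353: 5
  H344 vs H177: 2
  H353 vs H177: 6
The smallest is 2, between H344 and H177.

2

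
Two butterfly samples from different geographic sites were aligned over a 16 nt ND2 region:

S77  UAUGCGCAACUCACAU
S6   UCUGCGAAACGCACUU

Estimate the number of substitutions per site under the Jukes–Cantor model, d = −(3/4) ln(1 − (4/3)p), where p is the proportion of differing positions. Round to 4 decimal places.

0.3041

Differing sites — 2:A/C; 7:C/A; 11:U/G; 15:A/U.
p = 4/16 = 0.250000.
d = −0.75 · ln(1 − (4/3)·0.250000) = −0.75 · ln(0.666667) = −0.75 · (-0.405465) = 0.3041.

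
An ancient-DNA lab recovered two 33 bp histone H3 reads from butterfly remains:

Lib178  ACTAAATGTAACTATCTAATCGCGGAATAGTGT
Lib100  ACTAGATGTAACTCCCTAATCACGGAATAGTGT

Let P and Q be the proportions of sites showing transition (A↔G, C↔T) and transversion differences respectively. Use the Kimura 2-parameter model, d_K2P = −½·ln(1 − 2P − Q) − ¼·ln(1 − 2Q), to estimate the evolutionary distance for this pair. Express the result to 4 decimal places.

Mismatches occur at site 5 (A/G, transition), site 14 (A/C, transversion), site 15 (T/C, transition), site 22 (G/A, transition).
Of the 4 differences, 3 transitions and 1 transversion over 33 sites: P = 3/33 = 0.090909, Q = 1/33 = 0.030303.
d = −0.5·ln(0.787879) − 0.25·ln(0.939394) = −0.5·(-0.238411) − 0.25·(-0.062520) = 0.1348.

0.1348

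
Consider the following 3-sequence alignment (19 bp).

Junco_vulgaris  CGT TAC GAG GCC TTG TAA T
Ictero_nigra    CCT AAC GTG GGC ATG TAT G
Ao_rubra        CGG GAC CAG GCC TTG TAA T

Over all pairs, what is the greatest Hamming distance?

9

Pairwise Hamming distances:
  Junco_vulgaris vs Ictero_nigra: 7
  Junco_vulgaris vs Ao_rubra: 3
  Ictero_nigra vs Ao_rubra: 9
The largest is 9, between Ictero_nigra and Ao_rubra.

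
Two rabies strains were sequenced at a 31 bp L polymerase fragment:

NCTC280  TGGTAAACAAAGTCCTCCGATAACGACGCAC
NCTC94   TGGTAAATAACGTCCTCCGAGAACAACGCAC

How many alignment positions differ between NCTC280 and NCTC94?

4

Mismatches occur at site 8 (C↔T), site 11 (A↔C), site 21 (T↔G), site 25 (G↔A).
That gives 4 mismatches out of 31 aligned sites, so the Hamming distance is 4.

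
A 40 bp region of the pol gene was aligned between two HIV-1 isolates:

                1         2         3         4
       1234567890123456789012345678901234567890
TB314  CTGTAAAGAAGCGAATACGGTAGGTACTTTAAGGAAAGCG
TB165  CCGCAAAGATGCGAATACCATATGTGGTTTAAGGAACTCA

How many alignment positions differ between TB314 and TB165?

11

The sequences differ at positions 2 (T/C), 4 (T/C), 10 (A/T), 19 (G/C), 20 (G/A), 23 (G/T), 26 (A/G), 27 (C/G), 37 (A/C), 38 (G/T), 40 (G/A).
That gives 11 mismatches out of 40 aligned sites, so the Hamming distance is 11.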